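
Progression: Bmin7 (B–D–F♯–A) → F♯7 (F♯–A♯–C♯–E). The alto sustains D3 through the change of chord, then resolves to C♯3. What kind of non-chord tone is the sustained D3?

The harmony at that moment is F♯ dominant seventh chord (F♯, A♯, C♯, E); D3 is not a chord tone.
It is held over (the same pitch as the preceding D3) and left by step down to C♯3.
Held over from the previous chord and resolving down by step — a suspension.

D3 is a suspension.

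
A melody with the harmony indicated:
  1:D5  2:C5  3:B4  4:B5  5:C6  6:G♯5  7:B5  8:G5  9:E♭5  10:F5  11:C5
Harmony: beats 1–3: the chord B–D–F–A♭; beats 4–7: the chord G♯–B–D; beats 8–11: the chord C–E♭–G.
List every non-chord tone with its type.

The harmony at that moment is B diminished seventh chord (B, D, F, A♭); C5 is not a chord tone.
It is approached by step down from D5 and left by step down to B4.
Step in, step out in the same direction — a passing tone.
The harmony at that moment is G♯ diminished triad (G♯, B, D); C6 is not a chord tone.
It is approached by step up from B5 and left by leap down to G♯5.
Step in, leap out — an escape tone.
The harmony at that moment is C minor triad (C, E♭, G); F5 is not a chord tone.
It is approached by step up from E♭5 and left by leap down to C5.
Step in, leap out — an escape tone.

C5 (beat 2) — passing tone; C6 (beat 5) — escape tone; F5 (beat 10) — escape tone.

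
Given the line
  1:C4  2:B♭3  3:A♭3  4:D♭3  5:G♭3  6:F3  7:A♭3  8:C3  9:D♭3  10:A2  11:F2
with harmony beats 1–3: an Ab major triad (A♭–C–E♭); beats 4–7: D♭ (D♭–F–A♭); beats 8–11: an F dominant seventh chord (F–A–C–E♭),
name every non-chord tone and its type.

The harmony at that moment is A♭ major triad (A♭, C, E♭); B♭3 is not a chord tone.
It is approached by step down from C4 and left by step down to A♭3.
Step in, step out in the same direction — a passing tone.
The harmony at that moment is D♭ major triad (D♭, F, A♭); G♭3 is not a chord tone.
It is approached by leap up from D♭3 and left by step down to F3.
Leap in, step out — an appoggiatura.
The harmony at that moment is F dominant seventh chord (F, A, C, E♭); D♭3 is not a chord tone.
It is approached by step up from C3 and left by leap down to A2.
Step in, leap out — an escape tone.

B♭3 (beat 2) — passing tone; G♭3 (beat 5) — appoggiatura; D♭3 (beat 9) — escape tone.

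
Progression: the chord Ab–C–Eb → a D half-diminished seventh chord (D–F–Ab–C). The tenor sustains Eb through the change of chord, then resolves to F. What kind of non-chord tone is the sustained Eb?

Eb is a retardation.

The harmony at that moment is D half-diminished seventh chord (D, F, Ab, C); Eb is not a chord tone.
It is held over (the same pitch as the preceding Eb) and left by step up to F.
Held over from the previous chord and resolving up by step — a retardation.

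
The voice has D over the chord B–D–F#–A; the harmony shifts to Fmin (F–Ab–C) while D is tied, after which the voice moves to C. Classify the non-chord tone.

D is a suspension.

The harmony at that moment is F minor triad (F, Ab, C); D is not a chord tone.
It is held over (the same pitch as the preceding D) and left by step down to C.
Held over from the previous chord and resolving down by step — a suspension.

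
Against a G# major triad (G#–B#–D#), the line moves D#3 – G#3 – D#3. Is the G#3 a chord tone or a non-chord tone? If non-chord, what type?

G# major triad contains G#, B#, D#; G# is the root, so it is a chord tone.

Chord tone (the root of G# major triad).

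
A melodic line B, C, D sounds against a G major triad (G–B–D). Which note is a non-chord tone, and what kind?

C is a passing tone.

The harmony at that moment is G major triad (G, B, D); C is not a chord tone.
It is approached by step up from B and left by step up to D.
Step in, step out in the same direction — a passing tone.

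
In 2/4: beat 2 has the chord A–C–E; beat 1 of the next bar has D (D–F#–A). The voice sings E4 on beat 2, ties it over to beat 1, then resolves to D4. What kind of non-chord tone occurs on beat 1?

The harmony at that moment is D major triad (D, F#, A); E4 is not a chord tone.
It is held over (the same pitch as the preceding E4) and left by step down to D4.
Held over from the previous chord and resolving down by step — a suspension.

Suspension.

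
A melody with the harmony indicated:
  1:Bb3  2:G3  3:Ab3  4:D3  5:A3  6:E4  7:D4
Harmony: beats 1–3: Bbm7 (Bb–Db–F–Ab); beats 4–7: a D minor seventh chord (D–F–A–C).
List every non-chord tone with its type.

G3 (beat 2) — appoggiatura; E4 (beat 6) — appoggiatura.

The harmony at that moment is Bb minor seventh chord (Bb, Db, F, Ab); G3 is not a chord tone.
It is approached by leap down from Bb3 and left by step up to Ab3.
Leap in, step out — an appoggiatura.
The harmony at that moment is D minor seventh chord (D, F, A, C); E4 is not a chord tone.
It is approached by leap up from A3 and left by step down to D4.
Leap in, step out — an appoggiatura.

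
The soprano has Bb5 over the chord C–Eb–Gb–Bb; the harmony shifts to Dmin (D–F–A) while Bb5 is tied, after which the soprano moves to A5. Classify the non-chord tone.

Bb5 is a suspension.

The harmony at that moment is D minor triad (D, F, A); Bb5 is not a chord tone.
It is held over (the same pitch as the preceding Bb5) and left by step down to A5.
Held over from the previous chord and resolving down by step — a suspension.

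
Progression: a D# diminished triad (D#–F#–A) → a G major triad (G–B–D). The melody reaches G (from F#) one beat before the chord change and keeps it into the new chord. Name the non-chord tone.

G is an anticipation.

The harmony at that moment is D# diminished triad (D#, F#, A); G is not a chord tone.
It is approached by step up from F# and then sustained as the same pitch into the next harmony.
Arriving early and becoming a chord tone when the harmony changes — an anticipation.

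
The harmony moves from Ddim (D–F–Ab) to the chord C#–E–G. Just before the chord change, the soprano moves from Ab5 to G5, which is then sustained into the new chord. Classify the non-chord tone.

G5 is an anticipation.

The harmony at that moment is D diminished triad (D, F, Ab); G5 is not a chord tone.
It is approached by step down from Ab5 and then sustained as the same pitch into the next harmony.
Arriving early and becoming a chord tone when the harmony changes — an anticipation.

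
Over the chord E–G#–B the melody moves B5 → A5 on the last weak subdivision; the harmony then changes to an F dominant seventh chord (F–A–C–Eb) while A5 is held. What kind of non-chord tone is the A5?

The harmony at that moment is E major triad (E, G#, B); A5 is not a chord tone.
It is approached by step down from B5 and then sustained as the same pitch into the next harmony.
Arriving early and becoming a chord tone when the harmony changes — an anticipation.

A5 is an anticipation.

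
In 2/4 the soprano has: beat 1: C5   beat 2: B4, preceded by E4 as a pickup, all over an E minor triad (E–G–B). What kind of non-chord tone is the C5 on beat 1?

Appoggiatura.

The harmony at that moment is E minor triad (E, G, B); C5 is not a chord tone.
It is approached by leap up from E4 and left by step down to B4.
Leap in, step out, metrically accented — an appoggiatura.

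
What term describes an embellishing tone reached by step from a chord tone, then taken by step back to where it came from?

Neighbor tone.

Approach: by step. Departure: by step in the opposite direction, back to the starting pitch.
Stepwise on both sides but reversing to return to the same chord tone — a neighbor tone. (Had it continued onward in the same direction it would be a passing tone instead.)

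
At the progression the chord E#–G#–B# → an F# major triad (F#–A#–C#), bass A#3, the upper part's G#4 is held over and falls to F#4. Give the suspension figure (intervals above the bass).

7–6 suspension.

At the second chord the bass is A#3. The suspended G#4 lies a seventh above the bass; after resolving down by step to F#4, the interval above the bass becomes a sixth.
Suspension figures are named by those two intervals: 7–6.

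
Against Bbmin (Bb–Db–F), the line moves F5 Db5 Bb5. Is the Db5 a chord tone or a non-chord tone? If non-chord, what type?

Bb minor triad contains Bb, Db, F; Db is the third, so it is a chord tone.

Chord tone (the third of Bb minor triad).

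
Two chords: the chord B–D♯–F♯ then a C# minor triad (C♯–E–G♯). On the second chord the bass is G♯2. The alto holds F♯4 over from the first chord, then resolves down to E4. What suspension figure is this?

7–6 suspension.

At the second chord the bass is G♯2. The suspended F♯4 lies a seventh above the bass; after resolving down by step to E4, the interval above the bass becomes a sixth.
Suspension figures are named by those two intervals: 7–6.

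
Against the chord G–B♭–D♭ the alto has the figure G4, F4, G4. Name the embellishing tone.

F4 is a neighbor tone.

The harmony at that moment is G diminished triad (G, B♭, D♭); F4 is not a chord tone.
It is approached by step down from G4 and left by step up to G4.
Step away and step back to the same note — a neighbor tone (lower neighbor).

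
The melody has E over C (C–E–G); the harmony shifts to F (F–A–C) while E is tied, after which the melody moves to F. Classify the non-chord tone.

The harmony at that moment is F major triad (F, A, C); E is not a chord tone.
It is held over (the same pitch as the preceding E) and left by step up to F.
Held over from the previous chord and resolving up by step — a retardation.

E is a retardation.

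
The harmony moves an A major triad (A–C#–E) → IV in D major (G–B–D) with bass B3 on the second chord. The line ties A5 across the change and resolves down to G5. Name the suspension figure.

At the second chord the bass is B3. The suspended A5 lies a seventh above the bass; after resolving down by step to G5, the interval above the bass becomes a sixth.
Suspension figures are named by those two intervals: 7–6.

7–6 suspension.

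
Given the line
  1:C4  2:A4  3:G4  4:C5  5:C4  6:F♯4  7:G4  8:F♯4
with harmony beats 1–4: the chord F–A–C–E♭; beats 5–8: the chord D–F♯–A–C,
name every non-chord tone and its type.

The harmony at that moment is F dominant seventh chord (F, A, C, E♭); G4 is not a chord tone.
It is approached by step down from A4 and left by leap up to C5.
Step in, leap out — an escape tone.
The harmony at that moment is D dominant seventh chord (D, F♯, A, C); G4 is not a chord tone.
It is approached by step up from F♯4 and left by step down to F♯4.
Step away and step back to the same note — a neighbor tone (upper neighbor).

G4 (beat 3) — escape tone; G4 (beat 7) — neighbor tone.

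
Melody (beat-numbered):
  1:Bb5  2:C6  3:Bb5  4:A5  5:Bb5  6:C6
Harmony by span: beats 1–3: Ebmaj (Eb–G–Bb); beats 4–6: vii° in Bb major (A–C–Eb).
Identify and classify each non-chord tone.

The harmony at that moment is Eb major triad (Eb, G, Bb); C6 is not a chord tone.
It is approached by step up from Bb5 and left by step down to Bb5.
Step away and step back to the same note — a neighbor tone (upper neighbor).
The harmony at that moment is A diminished triad (A, C, Eb); Bb5 is not a chord tone.
It is approached by step up from A5 and left by step up to C6.
Step in, step out in the same direction — a passing tone.

C6 (beat 2) — neighbor tone; Bb5 (beat 5) — passing tone.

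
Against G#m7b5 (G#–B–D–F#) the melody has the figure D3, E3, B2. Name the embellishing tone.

The harmony at that moment is G# half-diminished seventh chord (G#, B, D, F#); E3 is not a chord tone.
It is approached by step up from D3 and left by leap down to B2.
Step in, leap out — an escape tone.

E3 is an escape tone.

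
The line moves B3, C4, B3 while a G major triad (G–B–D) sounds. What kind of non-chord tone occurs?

C4 is a neighbor tone.

The harmony at that moment is G major triad (G, B, D); C4 is not a chord tone.
It is approached by step up from B3 and left by step down to B3.
Step away and step back to the same note — a neighbor tone (upper neighbor).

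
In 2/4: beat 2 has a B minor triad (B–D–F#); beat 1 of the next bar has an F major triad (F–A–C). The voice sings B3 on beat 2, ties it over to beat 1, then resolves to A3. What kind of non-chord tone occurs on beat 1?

The harmony at that moment is F major triad (F, A, C); B3 is not a chord tone.
It is held over (the same pitch as the preceding B3) and left by step down to A3.
Held over from the previous chord and resolving down by step — a suspension.

Suspension.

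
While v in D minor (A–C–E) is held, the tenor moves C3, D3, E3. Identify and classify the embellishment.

D3 is a passing tone.

The harmony at that moment is A minor triad (A, C, E); D3 is not a chord tone.
It is approached by step up from C3 and left by step up to E3.
Step in, step out in the same direction — a passing tone.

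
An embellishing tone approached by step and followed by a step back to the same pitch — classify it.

Approach: by step. Departure: by step in the opposite direction, back to the starting pitch.
Stepwise on both sides but reversing to return to the same chord tone — a neighbor tone. (Had it continued onward in the same direction it would be a passing tone instead.)

Neighbor tone.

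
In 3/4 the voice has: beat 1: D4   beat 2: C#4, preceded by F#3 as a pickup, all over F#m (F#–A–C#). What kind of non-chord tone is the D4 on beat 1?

The harmony at that moment is F# minor triad (F#, A, C#); D4 is not a chord tone.
It is approached by leap up from F#3 and left by step down to C#4.
Leap in, step out, metrically accented — an appoggiatura.

Appoggiatura.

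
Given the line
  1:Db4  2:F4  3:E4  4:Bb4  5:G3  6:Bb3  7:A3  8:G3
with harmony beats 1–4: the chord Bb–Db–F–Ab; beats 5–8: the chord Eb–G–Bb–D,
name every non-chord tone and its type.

The harmony at that moment is Bb minor seventh chord (Bb, Db, F, Ab); E4 is not a chord tone.
It is approached by step down from F4 and left by leap up to Bb4.
Step in, leap out — an escape tone.
The harmony at that moment is Eb major seventh chord (Eb, G, Bb, D); A3 is not a chord tone.
It is approached by step down from Bb3 and left by step down to G3.
Step in, step out in the same direction — a passing tone.

E4 (beat 3) — escape tone; A3 (beat 7) — passing tone.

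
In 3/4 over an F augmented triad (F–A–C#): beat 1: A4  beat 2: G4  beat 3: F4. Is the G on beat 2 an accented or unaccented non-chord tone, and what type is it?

Unaccented passing tone.

The harmony at that moment is F augmented triad (F, A, C#); G4 is not a chord tone.
It is approached by step down from A4 and left by step down to F4.
Step in, step out in the same direction — a passing tone.
It falls on a weak beat, so it is unaccented.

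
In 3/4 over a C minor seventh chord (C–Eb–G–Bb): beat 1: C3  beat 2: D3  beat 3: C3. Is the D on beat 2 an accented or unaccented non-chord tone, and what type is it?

Unaccented neighbor tone.

The harmony at that moment is C minor seventh chord (C, Eb, G, Bb); D3 is not a chord tone.
It is approached by step up from C3 and left by step down to C3.
Step away and step back to the same note — a neighbor tone (upper neighbor).
It falls on a weak beat, so it is unaccented.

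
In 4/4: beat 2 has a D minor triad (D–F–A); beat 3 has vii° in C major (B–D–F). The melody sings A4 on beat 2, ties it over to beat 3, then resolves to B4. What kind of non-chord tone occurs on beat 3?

Retardation.

The harmony at that moment is B diminished triad (B, D, F); A4 is not a chord tone.
It is held over (the same pitch as the preceding A4) and left by step up to B4.
Held over from the previous chord and resolving up by step — a retardation.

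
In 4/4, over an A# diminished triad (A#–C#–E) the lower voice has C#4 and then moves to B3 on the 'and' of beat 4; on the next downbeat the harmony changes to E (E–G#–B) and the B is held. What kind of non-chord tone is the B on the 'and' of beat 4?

The harmony at that moment is A# diminished triad (A#, C#, E); B3 is not a chord tone.
It is approached by step down from C#4 and then sustained as the same pitch into the next harmony.
Arriving early and becoming a chord tone when the harmony changes — an anticipation.

Anticipation.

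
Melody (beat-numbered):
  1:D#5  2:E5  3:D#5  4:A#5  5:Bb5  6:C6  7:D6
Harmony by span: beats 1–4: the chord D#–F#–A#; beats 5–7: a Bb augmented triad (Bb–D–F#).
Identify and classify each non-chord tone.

E5 (beat 2) — neighbor tone; C6 (beat 6) — passing tone.

The harmony at that moment is D# minor triad (D#, F#, A#); E5 is not a chord tone.
It is approached by step up from D#5 and left by step down to D#5.
Step away and step back to the same note — a neighbor tone (upper neighbor).
The harmony at that moment is Bb augmented triad (Bb, D, F#); C6 is not a chord tone.
It is approached by step up from Bb5 and left by step up to D6.
Step in, step out in the same direction — a passing tone.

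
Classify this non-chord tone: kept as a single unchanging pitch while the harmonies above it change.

Approach: none. Departure: none — a single pitch is sustained while the chords change around it, passing through harmonies that do not contain it.
No melodic motion at all; the dissonance is created entirely by the moving harmonies against the stationary note — a pedal tone (pedal point).

Pedal tone.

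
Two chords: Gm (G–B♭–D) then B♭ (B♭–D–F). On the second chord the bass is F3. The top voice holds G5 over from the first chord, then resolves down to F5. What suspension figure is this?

At the second chord the bass is F3. The suspended G5 lies a ninth above the bass; after resolving down by step to F5, the interval above the bass becomes an octave.
Suspension figures are named by those two intervals: 9–8.

9–8 suspension.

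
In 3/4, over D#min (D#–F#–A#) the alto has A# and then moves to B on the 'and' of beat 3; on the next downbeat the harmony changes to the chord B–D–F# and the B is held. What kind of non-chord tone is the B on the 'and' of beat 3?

Anticipation.

The harmony at that moment is D# minor triad (D#, F#, A#); B is not a chord tone.
It is approached by step up from A# and then sustained as the same pitch into the next harmony.
Arriving early and becoming a chord tone when the harmony changes — an anticipation.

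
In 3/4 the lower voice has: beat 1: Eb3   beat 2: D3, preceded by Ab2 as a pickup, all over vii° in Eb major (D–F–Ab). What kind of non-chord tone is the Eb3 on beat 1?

Appoggiatura.

The harmony at that moment is D diminished triad (D, F, Ab); Eb3 is not a chord tone.
It is approached by leap up from Ab2 and left by step down to D3.
Leap in, step out, metrically accented — an appoggiatura.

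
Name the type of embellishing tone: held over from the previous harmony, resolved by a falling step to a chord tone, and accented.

Approach: by preparation — the pitch is first a chord tone, then held (tied or repeated) while the harmony changes under it. Departure: down by step. Metric position: strong.
A prepared dissonance that resolves downward by step — a suspension. (The same figure resolving upward would be a retardation.)

Suspension.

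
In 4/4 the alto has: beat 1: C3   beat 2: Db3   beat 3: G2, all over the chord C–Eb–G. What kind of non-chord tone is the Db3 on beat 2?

The harmony at that moment is C minor triad (C, Eb, G); Db3 is not a chord tone.
It is approached by step up from C3 and left by leap down to G2.
Step in, leap out, on a weak beat — an escape tone.

Escape tone.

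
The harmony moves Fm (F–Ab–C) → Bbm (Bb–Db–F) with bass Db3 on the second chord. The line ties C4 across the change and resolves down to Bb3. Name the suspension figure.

At the second chord the bass is Db3. The suspended C4 lies a seventh above the bass; after resolving down by step to Bb3, the interval above the bass becomes a sixth.
Suspension figures are named by those two intervals: 7–6.

7–6 suspension.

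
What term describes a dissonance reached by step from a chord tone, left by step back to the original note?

Approach: by step. Departure: by step in the opposite direction, back to the starting pitch.
Stepwise on both sides but reversing to return to the same chord tone — a neighbor tone. (Had it continued onward in the same direction it would be a passing tone instead.)

Neighbor tone.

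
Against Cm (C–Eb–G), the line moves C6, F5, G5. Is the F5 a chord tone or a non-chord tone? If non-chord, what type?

Non-chord tone — an appoggiatura.

The harmony at that moment is C minor triad (C, Eb, G); F5 is not a chord tone.
It is approached by leap down from C6 and left by step up to G5.
Leap in, step out — an appoggiatura.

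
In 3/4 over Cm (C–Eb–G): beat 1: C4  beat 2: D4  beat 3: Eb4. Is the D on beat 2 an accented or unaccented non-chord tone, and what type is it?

The harmony at that moment is C minor triad (C, Eb, G); D4 is not a chord tone.
It is approached by step up from C4 and left by step up to Eb4.
Step in, step out in the same direction — a passing tone.
It falls on a weak beat, so it is unaccented.

Unaccented passing tone.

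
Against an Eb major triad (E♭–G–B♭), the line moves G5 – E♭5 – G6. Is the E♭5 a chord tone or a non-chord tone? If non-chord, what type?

Eb major triad contains E♭, G, B♭; E♭ is the root, so it is a chord tone.

Chord tone (the root of Eb major triad).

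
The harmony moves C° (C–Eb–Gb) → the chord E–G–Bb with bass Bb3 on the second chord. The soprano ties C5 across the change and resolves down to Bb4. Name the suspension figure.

9–8 suspension.

At the second chord the bass is Bb3. The suspended C5 lies a ninth above the bass; after resolving down by step to Bb4, the interval above the bass becomes an octave.
Suspension figures are named by those two intervals: 9–8.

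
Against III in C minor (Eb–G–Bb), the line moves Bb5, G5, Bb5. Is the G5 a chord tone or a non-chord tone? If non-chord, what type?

Eb major triad contains Eb, G, Bb; G is the third, so it is a chord tone.

Chord tone (the third of Eb major triad).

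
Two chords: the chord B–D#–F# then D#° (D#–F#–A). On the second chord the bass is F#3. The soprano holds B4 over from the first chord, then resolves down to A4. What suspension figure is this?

4–3 suspension.

At the second chord the bass is F#3. The suspended B4 lies a fourth above the bass; after resolving down by step to A4, the interval above the bass becomes a third.
Suspension figures are named by those two intervals: 4–3.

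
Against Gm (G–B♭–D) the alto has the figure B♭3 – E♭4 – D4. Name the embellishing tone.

The harmony at that moment is G minor triad (G, B♭, D); E♭4 is not a chord tone.
It is approached by leap up from B♭3 and left by step down to D4.
Leap in, step out — an appoggiatura.

E♭4 is an appoggiatura.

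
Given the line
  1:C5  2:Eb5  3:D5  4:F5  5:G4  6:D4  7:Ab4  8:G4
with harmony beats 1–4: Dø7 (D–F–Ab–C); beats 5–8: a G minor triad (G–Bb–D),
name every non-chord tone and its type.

Eb5 (beat 2) — appoggiatura; Ab4 (beat 7) — appoggiatura.

The harmony at that moment is D half-diminished seventh chord (D, F, Ab, C); Eb5 is not a chord tone.
It is approached by leap up from C5 and left by step down to D5.
Leap in, step out — an appoggiatura.
The harmony at that moment is G minor triad (G, Bb, D); Ab4 is not a chord tone.
It is approached by leap up from D4 and left by step down to G4.
Leap in, step out — an appoggiatura.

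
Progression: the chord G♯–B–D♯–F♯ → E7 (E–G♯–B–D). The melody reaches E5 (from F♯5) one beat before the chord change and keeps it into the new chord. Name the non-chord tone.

The harmony at that moment is G♯ minor seventh chord (G♯, B, D♯, F♯); E5 is not a chord tone.
It is approached by step down from F♯5 and then sustained as the same pitch into the next harmony.
Arriving early and becoming a chord tone when the harmony changes — an anticipation.

E5 is an anticipation.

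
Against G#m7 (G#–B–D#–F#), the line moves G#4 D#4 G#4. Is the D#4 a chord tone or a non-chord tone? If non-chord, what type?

G# minor seventh chord contains G#, B, D#, F#; D# is the fifth, so it is a chord tone.

Chord tone (the fifth of G# minor seventh chord).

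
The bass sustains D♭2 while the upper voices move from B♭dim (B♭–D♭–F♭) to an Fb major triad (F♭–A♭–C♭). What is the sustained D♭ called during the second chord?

The harmony at that moment is F♭ major triad (F♭, A♭, C♭); D♭2 is not a chord tone.
It is held over (the same pitch as the preceding D♭2) and then sustained as the same pitch into the next harmony.
Sustained through a change of harmony — a pedal tone.

Pedal tone (pedal point).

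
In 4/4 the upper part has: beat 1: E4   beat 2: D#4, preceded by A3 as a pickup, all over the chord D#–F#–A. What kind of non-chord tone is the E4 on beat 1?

Appoggiatura.

The harmony at that moment is D# diminished triad (D#, F#, A); E4 is not a chord tone.
It is approached by leap up from A3 and left by step down to D#4.
Leap in, step out, metrically accented — an appoggiatura.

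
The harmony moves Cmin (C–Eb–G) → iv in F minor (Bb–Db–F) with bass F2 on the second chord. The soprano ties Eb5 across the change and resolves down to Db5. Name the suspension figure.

7–6 suspension.

At the second chord the bass is F2. The suspended Eb5 lies a seventh above the bass; after resolving down by step to Db5, the interval above the bass becomes a sixth.
Suspension figures are named by those two intervals: 7–6.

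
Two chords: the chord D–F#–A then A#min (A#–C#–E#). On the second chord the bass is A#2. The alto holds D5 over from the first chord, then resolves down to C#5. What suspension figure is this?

At the second chord the bass is A#2. The suspended D5 lies a fourth above the bass; after resolving down by step to C#5, the interval above the bass becomes a third.
Suspension figures are named by those two intervals: 4–3.

4–3 suspension.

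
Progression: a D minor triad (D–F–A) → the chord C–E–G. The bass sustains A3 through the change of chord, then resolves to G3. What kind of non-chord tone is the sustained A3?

The harmony at that moment is C major triad (C, E, G); A3 is not a chord tone.
It is held over (the same pitch as the preceding A3) and left by step down to G3.
Held over from the previous chord and resolving down by step — a suspension.

A3 is a suspension.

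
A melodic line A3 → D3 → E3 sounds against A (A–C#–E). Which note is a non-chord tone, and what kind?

The harmony at that moment is A major triad (A, C#, E); D3 is not a chord tone.
It is approached by leap down from A3 and left by step up to E3.
Leap in, step out — an appoggiatura.

D3 is an appoggiatura.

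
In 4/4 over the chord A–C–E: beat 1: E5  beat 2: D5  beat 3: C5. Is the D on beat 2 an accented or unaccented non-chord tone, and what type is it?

Unaccented passing tone.

The harmony at that moment is A minor triad (A, C, E); D5 is not a chord tone.
It is approached by step down from E5 and left by step down to C5.
Step in, step out in the same direction — a passing tone.
It falls on a weak beat, so it is unaccented.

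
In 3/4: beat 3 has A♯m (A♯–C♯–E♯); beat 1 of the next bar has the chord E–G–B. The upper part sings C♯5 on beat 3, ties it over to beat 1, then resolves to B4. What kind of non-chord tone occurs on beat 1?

The harmony at that moment is E minor triad (E, G, B); C♯5 is not a chord tone.
It is held over (the same pitch as the preceding C♯5) and left by step down to B4.
Held over from the previous chord and resolving down by step — a suspension.

Suspension.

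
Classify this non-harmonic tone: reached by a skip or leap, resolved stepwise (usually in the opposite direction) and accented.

Appoggiatura.

Approach: by leap. Departure: by step. Metric position: strong.
Leap in, step out, in a metrically strong position — an appoggiatura. (It is the mirror image of the escape tone, which steps in and leaps out from a weak position.)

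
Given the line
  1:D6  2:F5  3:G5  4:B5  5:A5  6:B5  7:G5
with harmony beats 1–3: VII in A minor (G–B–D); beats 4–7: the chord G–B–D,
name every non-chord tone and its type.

F5 (beat 2) — appoggiatura; A5 (beat 5) — neighbor tone.

The harmony at that moment is G major triad (G, B, D); F5 is not a chord tone.
It is approached by leap down from D6 and left by step up to G5.
Leap in, step out — an appoggiatura.
The harmony at that moment is G major triad (G, B, D); A5 is not a chord tone.
It is approached by step down from B5 and left by step up to B5.
Step away and step back to the same note — a neighbor tone (lower neighbor).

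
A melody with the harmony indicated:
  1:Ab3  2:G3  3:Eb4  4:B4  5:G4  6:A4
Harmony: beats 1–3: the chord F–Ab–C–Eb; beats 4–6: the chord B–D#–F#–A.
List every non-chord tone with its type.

G3 (beat 2) — escape tone; G4 (beat 5) — appoggiatura.

The harmony at that moment is F minor seventh chord (F, Ab, C, Eb); G3 is not a chord tone.
It is approached by step down from Ab3 and left by leap up to Eb4.
Step in, leap out — an escape tone.
The harmony at that moment is B dominant seventh chord (B, D#, F#, A); G4 is not a chord tone.
It is approached by leap down from B4 and left by step up to A4.
Leap in, step out — an appoggiatura.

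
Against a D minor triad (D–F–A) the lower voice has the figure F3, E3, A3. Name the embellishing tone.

The harmony at that moment is D minor triad (D, F, A); E3 is not a chord tone.
It is approached by step down from F3 and left by leap up to A3.
Step in, leap out — an escape tone.

E3 is an escape tone.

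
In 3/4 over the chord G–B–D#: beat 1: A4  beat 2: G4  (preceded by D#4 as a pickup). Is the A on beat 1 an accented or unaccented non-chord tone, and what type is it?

The harmony at that moment is G augmented triad (G, B, D#); A4 is not a chord tone.
It is approached by leap up from D#4 and left by step down to G4.
Leap in, step out — an appoggiatura.
It falls on the downbeat, so it is accented.

Accented appoggiatura.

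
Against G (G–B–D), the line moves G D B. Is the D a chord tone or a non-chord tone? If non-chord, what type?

Chord tone (the fifth of G major triad).

G major triad contains G, B, D; D is the fifth, so it is a chord tone.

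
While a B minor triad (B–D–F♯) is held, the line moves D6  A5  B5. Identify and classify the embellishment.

The harmony at that moment is B minor triad (B, D, F♯); A5 is not a chord tone.
It is approached by leap down from D6 and left by step up to B5.
Leap in, step out — an appoggiatura.

A5 is an appoggiatura.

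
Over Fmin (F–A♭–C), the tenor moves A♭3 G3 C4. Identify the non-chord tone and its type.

The harmony at that moment is F minor triad (F, A♭, C); G3 is not a chord tone.
It is approached by step down from A♭3 and left by leap up to C4.
Step in, leap out — an escape tone.

G3 is an escape tone.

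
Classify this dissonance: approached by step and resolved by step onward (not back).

Approach: by step. Departure: by step, continuing in the same direction.
Stepwise on both sides with no change of direction means the note fills in the space between two different chord tones — a passing tone. (Had it turned back to its starting note it would be a neighbor tone instead.)

Passing tone.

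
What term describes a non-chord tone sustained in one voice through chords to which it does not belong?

Pedal tone.

Approach: none. Departure: none — a single pitch is sustained while the chords change around it, passing through harmonies that do not contain it.
No melodic motion at all; the dissonance is created entirely by the moving harmonies against the stationary note — a pedal tone (pedal point).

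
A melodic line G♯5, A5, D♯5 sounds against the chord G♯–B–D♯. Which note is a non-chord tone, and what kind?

A5 is an escape tone.

The harmony at that moment is G♯ minor triad (G♯, B, D♯); A5 is not a chord tone.
It is approached by step up from G♯5 and left by leap down to D♯5.
Step in, leap out — an escape tone.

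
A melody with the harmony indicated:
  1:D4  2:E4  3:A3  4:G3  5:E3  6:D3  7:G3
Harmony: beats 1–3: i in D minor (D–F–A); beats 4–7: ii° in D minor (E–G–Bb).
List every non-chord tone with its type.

E4 (beat 2) — escape tone; D3 (beat 6) — escape tone.

The harmony at that moment is D minor triad (D, F, A); E4 is not a chord tone.
It is approached by step up from D4 and left by leap down to A3.
Step in, leap out — an escape tone.
The harmony at that moment is E diminished triad (E, G, Bb); D3 is not a chord tone.
It is approached by step down from E3 and left by leap up to G3.
Step in, leap out — an escape tone.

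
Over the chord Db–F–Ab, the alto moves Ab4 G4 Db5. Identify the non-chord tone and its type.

G4 is an escape tone.

The harmony at that moment is Db major triad (Db, F, Ab); G4 is not a chord tone.
It is approached by step down from Ab4 and left by leap up to Db5.
Step in, leap out — an escape tone.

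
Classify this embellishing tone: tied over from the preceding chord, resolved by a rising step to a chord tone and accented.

Retardation.

Approach: by preparation — the pitch is first a chord tone, then held (tied or repeated) while the harmony changes under it. Departure: up by step. Metric position: strong.
A prepared dissonance that resolves upward by step — a retardation. (The same figure resolving downward would be a suspension.)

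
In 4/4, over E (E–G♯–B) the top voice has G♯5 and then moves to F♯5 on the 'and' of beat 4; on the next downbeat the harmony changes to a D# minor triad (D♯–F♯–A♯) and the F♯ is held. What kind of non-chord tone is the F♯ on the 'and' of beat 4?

Anticipation.

The harmony at that moment is E major triad (E, G♯, B); F♯5 is not a chord tone.
It is approached by step down from G♯5 and then sustained as the same pitch into the next harmony.
Arriving early and becoming a chord tone when the harmony changes — an anticipation.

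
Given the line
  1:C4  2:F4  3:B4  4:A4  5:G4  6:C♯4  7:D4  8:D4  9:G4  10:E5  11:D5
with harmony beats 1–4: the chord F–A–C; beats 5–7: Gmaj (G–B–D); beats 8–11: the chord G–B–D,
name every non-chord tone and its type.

The harmony at that moment is F major triad (F, A, C); B4 is not a chord tone.
It is approached by leap up from F4 and left by step down to A4.
Leap in, step out — an appoggiatura.
The harmony at that moment is G major triad (G, B, D); C♯4 is not a chord tone.
It is approached by leap down from G4 and left by step up to D4.
Leap in, step out — an appoggiatura.
The harmony at that moment is G major triad (G, B, D); E5 is not a chord tone.
It is approached by leap up from G4 and left by step down to D5.
Leap in, step out — an appoggiatura.

B4 (beat 3) — appoggiatura; C♯4 (beat 6) — appoggiatura; E5 (beat 10) — appoggiatura.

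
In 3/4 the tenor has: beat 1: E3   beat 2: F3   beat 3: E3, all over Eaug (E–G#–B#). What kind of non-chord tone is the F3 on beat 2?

The harmony at that moment is E augmented triad (E, G#, B#); F3 is not a chord tone.
It is approached by step up from E3 and left by step down to E3.
Step away and step back to the same note — a neighbor tone (upper neighbor).

Upper neighbor tone.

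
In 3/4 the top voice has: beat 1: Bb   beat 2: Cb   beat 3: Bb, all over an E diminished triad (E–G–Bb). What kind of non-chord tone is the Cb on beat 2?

Upper neighbor tone.

The harmony at that moment is E diminished triad (E, G, Bb); Cb is not a chord tone.
It is approached by step up from Bb and left by step down to Bb.
Step away and step back to the same note — a neighbor tone (upper neighbor).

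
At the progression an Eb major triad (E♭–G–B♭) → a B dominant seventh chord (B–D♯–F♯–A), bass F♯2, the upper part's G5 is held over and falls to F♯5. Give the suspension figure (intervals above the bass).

At the second chord the bass is F♯2. The suspended G5 lies a ninth above the bass; after resolving down by step to F♯5, the interval above the bass becomes an octave.
Suspension figures are named by those two intervals: 9–8.

9–8 suspension.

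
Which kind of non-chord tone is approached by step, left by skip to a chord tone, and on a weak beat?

Approach: by step. Departure: by leap. Metric position: weak.
Step in, leap out, from a weak position — an escape tone (échappée). (It is the mirror image of the appoggiatura, which leaps in and steps out on a strong beat.)

Escape tone.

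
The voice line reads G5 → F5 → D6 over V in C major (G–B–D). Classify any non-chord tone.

The harmony at that moment is G major triad (G, B, D); F5 is not a chord tone.
It is approached by step down from G5 and left by leap up to D6.
Step in, leap out — an escape tone.

F5 is an escape tone.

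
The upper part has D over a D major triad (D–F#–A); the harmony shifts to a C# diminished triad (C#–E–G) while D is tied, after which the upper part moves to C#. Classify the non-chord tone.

The harmony at that moment is C# diminished triad (C#, E, G); D is not a chord tone.
It is held over (the same pitch as the preceding D) and left by step down to C#.
Held over from the previous chord and resolving down by step — a suspension.

D is a suspension.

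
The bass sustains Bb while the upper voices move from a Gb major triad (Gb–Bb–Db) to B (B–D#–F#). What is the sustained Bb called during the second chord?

The harmony at that moment is B major triad (B, D#, F#); Bb is not a chord tone.
It is held over (the same pitch as the preceding Bb) and then sustained as the same pitch into the next harmony.
Sustained through a change of harmony — a pedal tone.

Pedal tone (pedal point).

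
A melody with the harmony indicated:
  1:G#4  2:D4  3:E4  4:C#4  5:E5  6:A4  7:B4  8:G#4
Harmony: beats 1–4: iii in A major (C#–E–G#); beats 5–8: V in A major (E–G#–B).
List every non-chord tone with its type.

The harmony at that moment is C# minor triad (C#, E, G#); D4 is not a chord tone.
It is approached by leap down from G#4 and left by step up to E4.
Leap in, step out — an appoggiatura.
The harmony at that moment is E major triad (E, G#, B); A4 is not a chord tone.
It is approached by leap down from E5 and left by step up to B4.
Leap in, step out — an appoggiatura.

D4 (beat 2) — appoggiatura; A4 (beat 6) — appoggiatura.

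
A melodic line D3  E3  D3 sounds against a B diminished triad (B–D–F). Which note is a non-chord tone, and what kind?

E3 is a neighbor tone.

The harmony at that moment is B diminished triad (B, D, F); E3 is not a chord tone.
It is approached by step up from D3 and left by step down to D3.
Step away and step back to the same note — a neighbor tone (upper neighbor).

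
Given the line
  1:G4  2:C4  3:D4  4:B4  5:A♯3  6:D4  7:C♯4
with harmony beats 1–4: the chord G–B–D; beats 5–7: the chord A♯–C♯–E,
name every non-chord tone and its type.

The harmony at that moment is G major triad (G, B, D); C4 is not a chord tone.
It is approached by leap down from G4 and left by step up to D4.
Leap in, step out — an appoggiatura.
The harmony at that moment is A♯ diminished triad (A♯, C♯, E); D4 is not a chord tone.
It is approached by leap up from A♯3 and left by step down to C♯4.
Leap in, step out — an appoggiatura.

C4 (beat 2) — appoggiatura; D4 (beat 6) — appoggiatura.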